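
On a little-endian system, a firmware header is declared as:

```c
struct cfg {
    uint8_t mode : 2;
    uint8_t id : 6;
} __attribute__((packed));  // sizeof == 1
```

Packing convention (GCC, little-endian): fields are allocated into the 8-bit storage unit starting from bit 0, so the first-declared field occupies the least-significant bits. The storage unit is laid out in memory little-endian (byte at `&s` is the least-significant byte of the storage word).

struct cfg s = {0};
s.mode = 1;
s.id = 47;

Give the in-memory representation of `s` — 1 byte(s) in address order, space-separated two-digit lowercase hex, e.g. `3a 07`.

bd

mode:2 = 1 → 0x1 << 0 → word 0x01
id:6 = 47 → 0x2f << 2 → word 0xbd
word = 0xbd → little-endian bytes:
  [0]=0xbd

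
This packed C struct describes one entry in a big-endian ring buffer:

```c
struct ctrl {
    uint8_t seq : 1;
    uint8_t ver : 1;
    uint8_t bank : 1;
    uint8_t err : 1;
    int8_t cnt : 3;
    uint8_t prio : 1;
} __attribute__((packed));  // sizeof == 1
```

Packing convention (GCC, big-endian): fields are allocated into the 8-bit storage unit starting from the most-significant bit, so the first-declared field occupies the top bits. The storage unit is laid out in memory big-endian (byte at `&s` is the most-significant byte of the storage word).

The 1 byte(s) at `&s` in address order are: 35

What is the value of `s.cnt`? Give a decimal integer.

[0]=0x35 (big-endian) → word 0x35
seq:1 @ bit 7 → (0x35>>7)&0x1 = 0x0
ver:1 @ bit 6 → (0x35>>6)&0x1 = 0x0
bank:1 @ bit 5 → (0x35>>5)&0x1 = 0x1
err:1 @ bit 4 → (0x35>>4)&0x1 = 0x1
cnt:3 @ bit 1 → (0x35>>1)&0x7 = 0x2  ←
prio:1 @ bit 0 → (0x35>>0)&0x1 = 0x1
cnt signed 3b, MSB=0: value = 2

2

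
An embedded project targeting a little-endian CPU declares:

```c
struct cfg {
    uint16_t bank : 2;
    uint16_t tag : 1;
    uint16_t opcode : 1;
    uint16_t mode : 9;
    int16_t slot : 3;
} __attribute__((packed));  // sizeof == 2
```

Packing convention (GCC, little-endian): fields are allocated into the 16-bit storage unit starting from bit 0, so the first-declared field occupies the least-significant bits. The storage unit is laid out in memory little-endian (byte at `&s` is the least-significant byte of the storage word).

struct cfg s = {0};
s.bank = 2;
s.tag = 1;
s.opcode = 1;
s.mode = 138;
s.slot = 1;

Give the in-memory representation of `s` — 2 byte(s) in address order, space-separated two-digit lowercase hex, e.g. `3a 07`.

ae 28

bank (2b) val=2 bits=0x2 at bit 0: 0x0002
tag (1b) val=1 bits=0x1 at bit 2: 0x0006
opcode (1b) val=1 bits=0x1 at bit 3: 0x000e
mode (9b) val=138 bits=0x8a at bit 4: 0x08ae
slot (3b) val=1 bits=0x1 at bit 13: 0x28ae
word = 0x28ae → little-endian bytes:
  [0]=0xae  [1]=0x28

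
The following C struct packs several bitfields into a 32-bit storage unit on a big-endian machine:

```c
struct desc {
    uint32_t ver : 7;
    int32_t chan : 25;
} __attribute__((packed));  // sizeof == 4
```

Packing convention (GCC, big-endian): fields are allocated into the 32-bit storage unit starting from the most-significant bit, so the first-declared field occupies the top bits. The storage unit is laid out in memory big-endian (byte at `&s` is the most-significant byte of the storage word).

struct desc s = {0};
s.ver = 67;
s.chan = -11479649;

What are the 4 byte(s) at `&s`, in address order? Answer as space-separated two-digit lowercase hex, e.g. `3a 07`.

ver (7b) val=67 bits=0x43 at bit 25: 0x86000000
chan (25b) val=-11479649 bits=0x150d59f at bit 0: 0x8750d59f
word = 0x8750d59f → big-endian bytes:
  [0]=0x87  [1]=0x50  [2]=0xd5  [3]=0x9f

87 50 d5 9f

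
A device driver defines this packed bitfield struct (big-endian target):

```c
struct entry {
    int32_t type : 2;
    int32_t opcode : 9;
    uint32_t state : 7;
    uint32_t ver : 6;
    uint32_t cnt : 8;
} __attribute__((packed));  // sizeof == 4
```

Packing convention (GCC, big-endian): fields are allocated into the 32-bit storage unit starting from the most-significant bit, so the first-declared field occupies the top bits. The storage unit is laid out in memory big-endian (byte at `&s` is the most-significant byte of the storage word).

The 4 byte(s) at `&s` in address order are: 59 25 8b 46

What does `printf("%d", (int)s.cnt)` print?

70

[0]=0x59 [1]=0x25 [2]=0x8b [3]=0x46 (big-endian) → word 0x59258b46
type [30+:2] = (word>>30) & 0x3 = 1
opcode [21+:9] = (word>>21) & 0x1ff = 201
state [14+:7] = (word>>14) & 0x7f = 22
ver [8+:6] = (word>>8) & 0x3f = 11
cnt [0+:8] = (word>>0) & 0xff = 70  ←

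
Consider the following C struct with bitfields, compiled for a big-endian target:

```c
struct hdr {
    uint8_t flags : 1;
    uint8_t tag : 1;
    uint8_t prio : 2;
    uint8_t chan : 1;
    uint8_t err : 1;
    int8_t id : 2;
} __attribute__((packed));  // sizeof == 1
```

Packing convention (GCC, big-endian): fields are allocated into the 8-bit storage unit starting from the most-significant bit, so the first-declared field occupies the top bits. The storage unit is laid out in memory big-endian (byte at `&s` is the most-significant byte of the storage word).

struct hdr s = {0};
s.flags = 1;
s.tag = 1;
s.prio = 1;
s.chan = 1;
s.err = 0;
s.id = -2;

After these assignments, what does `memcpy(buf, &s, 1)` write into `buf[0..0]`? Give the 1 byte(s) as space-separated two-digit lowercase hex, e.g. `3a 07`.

da

flags:1 = 1 → 0x1 << 7 → word 0x80
tag:1 = 1 → 0x1 << 6 → word 0xc0
prio:2 = 1 → 0x1 << 4 → word 0xd0
chan:1 = 1 → 0x1 << 3 → word 0xd8
err:1 = 0 → 0x0 << 2 → word 0xd8
id:2 = -2 → 0x2 << 0 → word 0xda
word = 0xda → big-endian bytes:
  [0]=0xda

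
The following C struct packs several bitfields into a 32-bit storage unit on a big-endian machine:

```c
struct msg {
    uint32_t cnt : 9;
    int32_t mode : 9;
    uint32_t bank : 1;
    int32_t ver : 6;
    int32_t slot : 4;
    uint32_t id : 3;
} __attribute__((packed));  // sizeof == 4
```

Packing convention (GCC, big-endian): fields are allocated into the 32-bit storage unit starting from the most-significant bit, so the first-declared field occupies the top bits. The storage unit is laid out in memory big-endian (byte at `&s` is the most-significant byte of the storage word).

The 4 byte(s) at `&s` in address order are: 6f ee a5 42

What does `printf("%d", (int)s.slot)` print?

[0]=0x6f [1]=0xee [2]=0xa5 [3]=0x42 (big-endian) → word 0x6feea542
cnt:9 @ bit 23 → (0x6feea542>>23)&0x1ff = 0xdf
mode:9 @ bit 14 → (0x6feea542>>14)&0x1ff = 0x1ba
bank:1 @ bit 13 → (0x6feea542>>13)&0x1 = 0x1
ver:6 @ bit 7 → (0x6feea542>>7)&0x3f = 0xa
slot:4 @ bit 3 → (0x6feea542>>3)&0xf = 0x8  ←
id:3 @ bit 0 → (0x6feea542>>0)&0x7 = 0x2
slot signed 4b, MSB=1: 8 - 16 = -8

-8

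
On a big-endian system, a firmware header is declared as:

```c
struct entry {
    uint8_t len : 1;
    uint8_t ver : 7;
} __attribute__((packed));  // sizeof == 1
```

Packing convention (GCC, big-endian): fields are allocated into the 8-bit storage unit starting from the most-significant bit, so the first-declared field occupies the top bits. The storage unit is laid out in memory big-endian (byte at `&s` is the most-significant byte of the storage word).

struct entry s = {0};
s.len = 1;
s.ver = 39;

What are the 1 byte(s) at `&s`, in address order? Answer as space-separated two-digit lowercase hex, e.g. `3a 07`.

a7

[7+:1] len=1 & 0x1 = 0x1; word=0x80
[0+:7] ver=39 & 0x7f = 0x27; word=0xa7
word = 0xa7 → big-endian bytes:
  [0]=0xa7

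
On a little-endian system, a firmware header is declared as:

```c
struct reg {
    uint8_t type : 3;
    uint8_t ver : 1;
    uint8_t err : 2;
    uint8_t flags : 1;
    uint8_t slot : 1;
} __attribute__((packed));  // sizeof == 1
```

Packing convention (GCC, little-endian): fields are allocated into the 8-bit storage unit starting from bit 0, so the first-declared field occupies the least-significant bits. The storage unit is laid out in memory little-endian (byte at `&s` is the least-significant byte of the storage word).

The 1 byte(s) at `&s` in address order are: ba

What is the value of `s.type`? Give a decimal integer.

2

[0]=0xba (little-endian) → word 0xba
type:3 @ bit 0 → (0xba>>0)&0x7 = 0x2  ←
ver:1 @ bit 3 → (0xba>>3)&0x1 = 0x1
err:2 @ bit 4 → (0xba>>4)&0x3 = 0x3
flags:1 @ bit 6 → (0xba>>6)&0x1 = 0x0
slot:1 @ bit 7 → (0xba>>7)&0x1 = 0x1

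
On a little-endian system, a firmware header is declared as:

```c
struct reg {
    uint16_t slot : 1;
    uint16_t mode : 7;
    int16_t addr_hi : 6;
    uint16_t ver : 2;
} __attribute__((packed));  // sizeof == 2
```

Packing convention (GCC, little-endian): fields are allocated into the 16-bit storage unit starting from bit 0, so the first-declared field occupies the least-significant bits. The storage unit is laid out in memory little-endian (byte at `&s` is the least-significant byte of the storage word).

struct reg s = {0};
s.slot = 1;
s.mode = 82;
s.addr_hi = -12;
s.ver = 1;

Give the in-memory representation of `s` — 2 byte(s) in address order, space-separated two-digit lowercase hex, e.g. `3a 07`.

a5 74

slot (1b) val=1 bits=0x1 at bit 0: 0x0001
mode (7b) val=82 bits=0x52 at bit 1: 0x00a5
addr_hi (6b) val=-12 bits=0x34 at bit 8: 0x34a5
ver (2b) val=1 bits=0x1 at bit 14: 0x74a5
word = 0x74a5 → little-endian bytes:
  [0]=0xa5  [1]=0x74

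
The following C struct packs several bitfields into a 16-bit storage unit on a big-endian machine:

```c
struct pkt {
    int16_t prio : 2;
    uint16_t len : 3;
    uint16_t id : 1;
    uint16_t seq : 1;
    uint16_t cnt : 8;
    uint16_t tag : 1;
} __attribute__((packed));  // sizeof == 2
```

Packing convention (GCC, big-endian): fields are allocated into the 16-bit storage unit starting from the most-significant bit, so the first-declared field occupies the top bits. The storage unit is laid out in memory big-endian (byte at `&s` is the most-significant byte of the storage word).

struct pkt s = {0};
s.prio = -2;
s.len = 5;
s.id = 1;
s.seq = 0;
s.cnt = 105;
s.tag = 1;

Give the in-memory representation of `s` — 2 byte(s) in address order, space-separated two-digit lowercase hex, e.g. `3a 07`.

ac d3

prio (2b) val=-2 bits=0x2 at bit 14: 0x8000
len (3b) val=5 bits=0x5 at bit 11: 0xa800
id (1b) val=1 bits=0x1 at bit 10: 0xac00
seq (1b) val=0 bits=0x0 at bit 9: 0xac00
cnt (8b) val=105 bits=0x69 at bit 1: 0xacd2
tag (1b) val=1 bits=0x1 at bit 0: 0xacd3
word = 0xacd3 → big-endian bytes:
  [0]=0xac  [1]=0xd3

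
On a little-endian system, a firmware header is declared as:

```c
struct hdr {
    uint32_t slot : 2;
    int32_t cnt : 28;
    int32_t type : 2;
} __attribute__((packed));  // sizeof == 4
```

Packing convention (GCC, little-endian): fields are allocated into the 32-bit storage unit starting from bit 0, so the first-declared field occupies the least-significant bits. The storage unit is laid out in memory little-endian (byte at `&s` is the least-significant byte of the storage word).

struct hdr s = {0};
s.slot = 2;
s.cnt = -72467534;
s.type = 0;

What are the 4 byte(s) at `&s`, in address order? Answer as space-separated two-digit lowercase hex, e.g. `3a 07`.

slot:2 = 2 → 0x2 << 0 → word 0x00000002
cnt:28 = -72467534 → 0xbae3bb2 << 2 → word 0x2eb8eeca
type:2 = 0 → 0x0 << 30 → word 0x2eb8eeca
word = 0x2eb8eeca → little-endian bytes:
  [0]=0xca  [1]=0xee  [2]=0xb8  [3]=0x2e

ca ee b8 2e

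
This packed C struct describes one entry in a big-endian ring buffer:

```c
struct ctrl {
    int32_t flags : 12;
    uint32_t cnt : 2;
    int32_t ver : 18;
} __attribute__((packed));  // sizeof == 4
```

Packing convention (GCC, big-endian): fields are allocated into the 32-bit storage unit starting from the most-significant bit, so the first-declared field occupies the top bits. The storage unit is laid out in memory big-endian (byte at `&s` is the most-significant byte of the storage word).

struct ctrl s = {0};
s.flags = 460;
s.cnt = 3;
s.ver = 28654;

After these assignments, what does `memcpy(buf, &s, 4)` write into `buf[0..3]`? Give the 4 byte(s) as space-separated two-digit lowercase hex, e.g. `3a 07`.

flags (12b) val=460 bits=0x1cc at bit 20: 0x1cc00000
cnt (2b) val=3 bits=0x3 at bit 18: 0x1ccc0000
ver (18b) val=28654 bits=0x6fee at bit 0: 0x1ccc6fee
word = 0x1ccc6fee → big-endian bytes:
  [0]=0x1c  [1]=0xcc  [2]=0x6f  [3]=0xee

1c cc 6f ee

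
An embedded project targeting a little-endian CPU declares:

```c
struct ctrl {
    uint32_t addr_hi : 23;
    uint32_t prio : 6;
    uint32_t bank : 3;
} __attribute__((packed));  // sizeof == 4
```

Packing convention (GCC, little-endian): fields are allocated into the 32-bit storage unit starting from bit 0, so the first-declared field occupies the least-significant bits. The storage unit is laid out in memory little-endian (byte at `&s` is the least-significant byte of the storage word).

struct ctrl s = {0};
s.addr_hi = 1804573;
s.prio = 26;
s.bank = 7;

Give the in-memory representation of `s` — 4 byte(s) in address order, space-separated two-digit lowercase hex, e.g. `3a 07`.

1d 89 1b ed

addr_hi:23 = 1804573 → 0x1b891d << 0 → word 0x001b891d
prio:6 = 26 → 0x1a << 23 → word 0x0d1b891d
bank:3 = 7 → 0x7 << 29 → word 0xed1b891d
word = 0xed1b891d → little-endian bytes:
  [0]=0x1d  [1]=0x89  [2]=0x1b  [3]=0xed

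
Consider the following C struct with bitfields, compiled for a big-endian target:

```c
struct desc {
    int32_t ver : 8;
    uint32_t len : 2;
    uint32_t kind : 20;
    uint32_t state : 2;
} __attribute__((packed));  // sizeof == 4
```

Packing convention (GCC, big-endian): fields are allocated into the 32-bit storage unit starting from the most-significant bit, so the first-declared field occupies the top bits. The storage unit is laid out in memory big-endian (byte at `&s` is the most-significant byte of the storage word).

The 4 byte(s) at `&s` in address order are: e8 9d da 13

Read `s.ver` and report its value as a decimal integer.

[0]=0xe8 [1]=0x9d [2]=0xda [3]=0x13 (big-endian) → word 0xe89dda13
ver [24+:8] = (word>>24) & 0xff = 232  ←
len [22+:2] = (word>>22) & 0x3 = 2
kind [2+:20] = (word>>2) & 0xfffff = 489092
state [0+:2] = (word>>0) & 0x3 = 3
ver signed 8b, MSB=1: 232 - 256 = -24

-24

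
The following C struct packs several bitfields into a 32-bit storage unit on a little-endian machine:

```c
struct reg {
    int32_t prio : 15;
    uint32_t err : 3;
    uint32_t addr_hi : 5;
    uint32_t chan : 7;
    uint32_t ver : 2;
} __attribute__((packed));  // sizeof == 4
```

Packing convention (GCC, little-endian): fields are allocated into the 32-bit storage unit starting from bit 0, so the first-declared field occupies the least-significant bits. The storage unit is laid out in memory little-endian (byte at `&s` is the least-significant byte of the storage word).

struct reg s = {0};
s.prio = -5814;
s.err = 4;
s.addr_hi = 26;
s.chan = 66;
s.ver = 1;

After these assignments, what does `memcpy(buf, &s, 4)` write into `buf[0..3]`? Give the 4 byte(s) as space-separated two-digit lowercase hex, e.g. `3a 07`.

4a 69 6a 61

[0+:15] prio=-5814 & 0x7fff = 0x694a; word=0x0000694a
[15+:3] err=4 & 0x7 = 0x4; word=0x0002694a
[18+:5] addr_hi=26 & 0x1f = 0x1a; word=0x006a694a
[23+:7] chan=66 & 0x7f = 0x42; word=0x216a694a
[30+:2] ver=1 & 0x3 = 0x1; word=0x616a694a
word = 0x616a694a → little-endian bytes:
  [0]=0x4a  [1]=0x69  [2]=0x6a  [3]=0x61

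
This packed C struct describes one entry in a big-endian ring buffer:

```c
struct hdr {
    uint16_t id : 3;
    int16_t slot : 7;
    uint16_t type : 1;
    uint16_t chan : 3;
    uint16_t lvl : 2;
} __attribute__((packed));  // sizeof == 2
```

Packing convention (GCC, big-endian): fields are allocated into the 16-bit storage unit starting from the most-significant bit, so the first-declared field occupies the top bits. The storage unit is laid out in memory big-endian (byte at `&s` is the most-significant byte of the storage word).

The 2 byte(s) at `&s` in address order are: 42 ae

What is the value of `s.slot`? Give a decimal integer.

[0]=0x42 [1]=0xae (big-endian) → word 0x42ae
id:3 @ bit 13 → (0x42ae>>13)&0x7 = 0x2
slot:7 @ bit 6 → (0x42ae>>6)&0x7f = 0xa  ←
type:1 @ bit 5 → (0x42ae>>5)&0x1 = 0x1
chan:3 @ bit 2 → (0x42ae>>2)&0x7 = 0x3
lvl:2 @ bit 0 → (0x42ae>>0)&0x3 = 0x2
slot signed 7b, MSB=0: value = 10

10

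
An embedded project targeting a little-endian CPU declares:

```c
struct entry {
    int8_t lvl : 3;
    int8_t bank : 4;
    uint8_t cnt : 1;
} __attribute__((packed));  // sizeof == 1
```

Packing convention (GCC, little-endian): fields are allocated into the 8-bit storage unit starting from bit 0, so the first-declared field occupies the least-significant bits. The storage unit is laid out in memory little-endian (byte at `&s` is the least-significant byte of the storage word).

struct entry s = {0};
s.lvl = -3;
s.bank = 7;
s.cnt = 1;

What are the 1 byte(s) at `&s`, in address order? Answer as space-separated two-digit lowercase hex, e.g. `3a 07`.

[0+:3] lvl=-3 & 0x7 = 0x5; word=0x05
[3+:4] bank=7 & 0xf = 0x7; word=0x3d
[7+:1] cnt=1 & 0x1 = 0x1; word=0xbd
word = 0xbd → little-endian bytes:
  [0]=0xbd

bd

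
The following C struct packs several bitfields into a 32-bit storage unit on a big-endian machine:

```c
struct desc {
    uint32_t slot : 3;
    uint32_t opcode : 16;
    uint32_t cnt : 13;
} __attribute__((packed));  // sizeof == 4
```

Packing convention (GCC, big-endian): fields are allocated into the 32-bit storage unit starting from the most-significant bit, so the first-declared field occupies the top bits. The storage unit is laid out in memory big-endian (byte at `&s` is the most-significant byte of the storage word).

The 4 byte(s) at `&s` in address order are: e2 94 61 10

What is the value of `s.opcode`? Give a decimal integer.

[0]=0xe2 [1]=0x94 [2]=0x61 [3]=0x10 (big-endian) → word 0xe2946110
slot:3 @ bit 29 → (0xe2946110>>29)&0x7 = 0x7
opcode:16 @ bit 13 → (0xe2946110>>13)&0xffff = 0x14a3  ←
cnt:13 @ bit 0 → (0xe2946110>>0)&0x1fff = 0x110

5283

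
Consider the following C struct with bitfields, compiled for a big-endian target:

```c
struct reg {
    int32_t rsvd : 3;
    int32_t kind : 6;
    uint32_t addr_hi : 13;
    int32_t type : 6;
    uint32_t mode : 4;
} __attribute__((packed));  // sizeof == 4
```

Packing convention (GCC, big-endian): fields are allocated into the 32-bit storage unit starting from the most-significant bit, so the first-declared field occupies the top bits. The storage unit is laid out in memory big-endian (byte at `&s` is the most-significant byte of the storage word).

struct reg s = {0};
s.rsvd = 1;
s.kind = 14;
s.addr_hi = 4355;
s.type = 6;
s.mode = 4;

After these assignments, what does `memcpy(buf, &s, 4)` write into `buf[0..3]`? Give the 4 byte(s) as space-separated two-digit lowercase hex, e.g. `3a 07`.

27 44 0c 64

[29+:3] rsvd=1 & 0x7 = 0x1; word=0x20000000
[23+:6] kind=14 & 0x3f = 0xe; word=0x27000000
[10+:13] addr_hi=4355 & 0x1fff = 0x1103; word=0x27440c00
[4+:6] type=6 & 0x3f = 0x6; word=0x27440c60
[0+:4] mode=4 & 0xf = 0x4; word=0x27440c64
word = 0x27440c64 → big-endian bytes:
  [0]=0x27  [1]=0x44  [2]=0x0c  [3]=0x64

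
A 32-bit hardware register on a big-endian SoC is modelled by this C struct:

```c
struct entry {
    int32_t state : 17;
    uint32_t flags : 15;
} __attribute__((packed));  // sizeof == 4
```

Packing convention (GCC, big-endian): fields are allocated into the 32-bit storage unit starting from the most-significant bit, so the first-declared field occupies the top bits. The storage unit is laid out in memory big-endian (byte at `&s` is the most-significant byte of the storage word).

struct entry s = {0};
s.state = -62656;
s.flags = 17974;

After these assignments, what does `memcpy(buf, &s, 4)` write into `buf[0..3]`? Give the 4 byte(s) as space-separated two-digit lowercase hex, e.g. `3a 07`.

[15+:17] state=-62656 & 0x1ffff = 0x10b40; word=0x85a00000
[0+:15] flags=17974 & 0x7fff = 0x4636; word=0x85a04636
word = 0x85a04636 → big-endian bytes:
  [0]=0x85  [1]=0xa0  [2]=0x46  [3]=0x36

85 a0 46 36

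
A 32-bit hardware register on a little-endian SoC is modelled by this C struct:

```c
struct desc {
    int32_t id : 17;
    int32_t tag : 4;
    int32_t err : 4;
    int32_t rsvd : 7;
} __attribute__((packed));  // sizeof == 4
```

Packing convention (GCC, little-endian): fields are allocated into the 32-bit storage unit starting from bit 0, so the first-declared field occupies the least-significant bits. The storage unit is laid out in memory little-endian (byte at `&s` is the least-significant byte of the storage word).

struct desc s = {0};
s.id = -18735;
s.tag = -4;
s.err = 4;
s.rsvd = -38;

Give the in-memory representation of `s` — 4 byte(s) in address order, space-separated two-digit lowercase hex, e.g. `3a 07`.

d1 b6 99 b4

id:17 = -18735 → 0x1b6d1 << 0 → word 0x0001b6d1
tag:4 = -4 → 0xc << 17 → word 0x0019b6d1
err:4 = 4 → 0x4 << 21 → word 0x0099b6d1
rsvd:7 = -38 → 0x5a << 25 → word 0xb499b6d1
word = 0xb499b6d1 → little-endian bytes:
  [0]=0xd1  [1]=0xb6  [2]=0x99  [3]=0xb4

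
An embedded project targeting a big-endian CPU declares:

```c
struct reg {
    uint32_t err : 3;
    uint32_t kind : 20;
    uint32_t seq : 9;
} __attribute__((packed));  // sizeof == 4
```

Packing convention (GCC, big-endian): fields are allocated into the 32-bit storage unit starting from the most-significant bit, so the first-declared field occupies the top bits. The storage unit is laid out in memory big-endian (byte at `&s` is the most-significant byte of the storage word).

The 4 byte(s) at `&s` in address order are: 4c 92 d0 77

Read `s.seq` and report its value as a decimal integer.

119

[0]=0x4c [1]=0x92 [2]=0xd0 [3]=0x77 (big-endian) → word 0x4c92d077
err:3 @ bit 29 → (0x4c92d077>>29)&0x7 = 0x2
kind:20 @ bit 9 → (0x4c92d077>>9)&0xfffff = 0x64968
seq:9 @ bit 0 → (0x4c92d077>>0)&0x1ff = 0x77  ←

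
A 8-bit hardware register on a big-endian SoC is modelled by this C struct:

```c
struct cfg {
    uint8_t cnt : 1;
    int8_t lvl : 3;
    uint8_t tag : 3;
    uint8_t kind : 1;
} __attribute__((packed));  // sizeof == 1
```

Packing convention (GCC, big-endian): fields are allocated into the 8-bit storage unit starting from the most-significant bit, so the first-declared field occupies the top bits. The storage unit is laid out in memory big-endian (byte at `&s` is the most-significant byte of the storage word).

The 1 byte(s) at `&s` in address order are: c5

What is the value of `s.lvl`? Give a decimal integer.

-4

[0]=0xc5 (big-endian) → word 0xc5
cnt [7+:1] = (word>>7) & 0x1 = 1
lvl [4+:3] = (word>>4) & 0x7 = 4  ←
tag [1+:3] = (word>>1) & 0x7 = 2
kind [0+:1] = (word>>0) & 0x1 = 1
lvl signed 3b, MSB=1: 4 - 8 = -4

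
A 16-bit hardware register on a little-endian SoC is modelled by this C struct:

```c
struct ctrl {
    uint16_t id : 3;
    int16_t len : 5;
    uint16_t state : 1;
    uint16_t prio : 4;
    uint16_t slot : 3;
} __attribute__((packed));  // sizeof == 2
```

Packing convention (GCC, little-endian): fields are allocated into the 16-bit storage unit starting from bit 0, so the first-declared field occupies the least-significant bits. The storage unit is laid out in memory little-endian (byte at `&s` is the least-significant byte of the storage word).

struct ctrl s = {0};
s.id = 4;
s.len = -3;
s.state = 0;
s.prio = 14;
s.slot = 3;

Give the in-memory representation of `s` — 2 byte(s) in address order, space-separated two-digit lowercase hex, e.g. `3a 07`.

id:3 = 4 → 0x4 << 0 → word 0x0004
len:5 = -3 → 0x1d << 3 → word 0x00ec
state:1 = 0 → 0x0 << 8 → word 0x00ec
prio:4 = 14 → 0xe << 9 → word 0x1cec
slot:3 = 3 → 0x3 << 13 → word 0x7cec
word = 0x7cec → little-endian bytes:
  [0]=0xec  [1]=0x7c

ec 7c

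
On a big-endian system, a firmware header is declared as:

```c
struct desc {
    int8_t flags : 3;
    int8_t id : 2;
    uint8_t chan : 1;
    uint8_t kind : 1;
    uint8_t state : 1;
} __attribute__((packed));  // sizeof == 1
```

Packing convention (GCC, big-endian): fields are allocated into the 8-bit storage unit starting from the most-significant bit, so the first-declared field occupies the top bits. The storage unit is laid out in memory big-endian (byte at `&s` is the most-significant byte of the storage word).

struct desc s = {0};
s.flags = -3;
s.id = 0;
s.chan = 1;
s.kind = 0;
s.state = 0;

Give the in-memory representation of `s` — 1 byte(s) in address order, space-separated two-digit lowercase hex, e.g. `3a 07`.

a4

flags:3 = -3 → 0x5 << 5 → word 0xa0
id:2 = 0 → 0x0 << 3 → word 0xa0
chan:1 = 1 → 0x1 << 2 → word 0xa4
kind:1 = 0 → 0x0 << 1 → word 0xa4
state:1 = 0 → 0x0 << 0 → word 0xa4
word = 0xa4 → big-endian bytes:
  [0]=0xa4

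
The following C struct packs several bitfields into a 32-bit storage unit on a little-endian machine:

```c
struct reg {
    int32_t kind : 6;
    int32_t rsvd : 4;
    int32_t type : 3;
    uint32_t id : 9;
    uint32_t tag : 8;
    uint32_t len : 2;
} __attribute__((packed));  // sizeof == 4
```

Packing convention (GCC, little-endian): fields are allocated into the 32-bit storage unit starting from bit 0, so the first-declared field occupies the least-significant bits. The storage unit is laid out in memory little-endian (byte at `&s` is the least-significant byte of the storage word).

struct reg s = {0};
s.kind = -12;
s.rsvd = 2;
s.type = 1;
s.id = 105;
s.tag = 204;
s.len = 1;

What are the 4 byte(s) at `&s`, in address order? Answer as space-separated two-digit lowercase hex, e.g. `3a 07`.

[0+:6] kind=-12 & 0x3f = 0x34; word=0x00000034
[6+:4] rsvd=2 & 0xf = 0x2; word=0x000000b4
[10+:3] type=1 & 0x7 = 0x1; word=0x000004b4
[13+:9] id=105 & 0x1ff = 0x69; word=0x000d24b4
[22+:8] tag=204 & 0xff = 0xcc; word=0x330d24b4
[30+:2] len=1 & 0x3 = 0x1; word=0x730d24b4
word = 0x730d24b4 → little-endian bytes:
  [0]=0xb4  [1]=0x24  [2]=0x0d  [3]=0x73

b4 24 0d 73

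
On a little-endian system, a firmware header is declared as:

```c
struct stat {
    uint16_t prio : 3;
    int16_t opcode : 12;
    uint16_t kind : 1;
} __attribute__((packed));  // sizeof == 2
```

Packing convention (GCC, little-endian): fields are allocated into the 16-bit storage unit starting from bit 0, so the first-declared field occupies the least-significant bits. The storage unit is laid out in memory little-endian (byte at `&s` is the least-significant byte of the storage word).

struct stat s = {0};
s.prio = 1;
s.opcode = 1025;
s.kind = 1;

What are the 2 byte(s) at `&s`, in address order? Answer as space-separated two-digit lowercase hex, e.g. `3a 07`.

09 a0

prio:3 = 1 → 0x1 << 0 → word 0x0001
opcode:12 = 1025 → 0x401 << 3 → word 0x2009
kind:1 = 1 → 0x1 << 15 → word 0xa009
word = 0xa009 → little-endian bytes:
  [0]=0x09  [1]=0xa0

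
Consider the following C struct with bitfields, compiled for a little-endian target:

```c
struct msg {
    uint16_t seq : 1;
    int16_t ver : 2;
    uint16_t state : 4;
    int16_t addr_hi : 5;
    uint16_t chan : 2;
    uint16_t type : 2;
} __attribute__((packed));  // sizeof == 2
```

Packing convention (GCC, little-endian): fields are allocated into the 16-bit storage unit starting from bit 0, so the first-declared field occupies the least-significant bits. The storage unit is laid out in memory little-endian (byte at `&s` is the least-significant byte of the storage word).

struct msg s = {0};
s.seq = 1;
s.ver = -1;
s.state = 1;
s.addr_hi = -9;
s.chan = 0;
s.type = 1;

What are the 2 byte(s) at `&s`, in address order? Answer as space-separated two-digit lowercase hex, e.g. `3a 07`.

[0+:1] seq=1 & 0x1 = 0x1; word=0x0001
[1+:2] ver=-1 & 0x3 = 0x3; word=0x0007
[3+:4] state=1 & 0xf = 0x1; word=0x000f
[7+:5] addr_hi=-9 & 0x1f = 0x17; word=0x0b8f
[12+:2] chan=0 & 0x3 = 0x0; word=0x0b8f
[14+:2] type=1 & 0x3 = 0x1; word=0x4b8f
word = 0x4b8f → little-endian bytes:
  [0]=0x8f  [1]=0x4b

8f 4b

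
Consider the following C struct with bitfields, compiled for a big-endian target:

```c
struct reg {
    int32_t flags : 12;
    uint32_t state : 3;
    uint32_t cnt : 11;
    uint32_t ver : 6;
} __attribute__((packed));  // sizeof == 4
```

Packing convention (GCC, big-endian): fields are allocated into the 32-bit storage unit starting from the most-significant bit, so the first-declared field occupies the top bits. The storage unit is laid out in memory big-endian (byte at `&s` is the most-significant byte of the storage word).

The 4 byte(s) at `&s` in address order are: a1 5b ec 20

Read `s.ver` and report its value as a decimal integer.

32

[0]=0xa1 [1]=0x5b [2]=0xec [3]=0x20 (big-endian) → word 0xa15bec20
flags:12 @ bit 20 → (0xa15bec20>>20)&0xfff = 0xa15
state:3 @ bit 17 → (0xa15bec20>>17)&0x7 = 0x5
cnt:11 @ bit 6 → (0xa15bec20>>6)&0x7ff = 0x7b0
ver:6 @ bit 0 → (0xa15bec20>>0)&0x3f = 0x20  ←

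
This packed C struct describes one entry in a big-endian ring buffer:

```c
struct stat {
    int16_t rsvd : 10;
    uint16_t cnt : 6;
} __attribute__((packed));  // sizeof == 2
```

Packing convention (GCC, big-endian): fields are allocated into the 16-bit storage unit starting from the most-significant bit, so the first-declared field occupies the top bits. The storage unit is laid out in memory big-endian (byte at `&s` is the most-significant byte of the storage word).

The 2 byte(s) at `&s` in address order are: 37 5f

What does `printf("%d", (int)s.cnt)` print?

31

[0]=0x37 [1]=0x5f (big-endian) → word 0x375f
rsvd:10 @ bit 6 → (0x375f>>6)&0x3ff = 0xdd
cnt:6 @ bit 0 → (0x375f>>0)&0x3f = 0x1f  ←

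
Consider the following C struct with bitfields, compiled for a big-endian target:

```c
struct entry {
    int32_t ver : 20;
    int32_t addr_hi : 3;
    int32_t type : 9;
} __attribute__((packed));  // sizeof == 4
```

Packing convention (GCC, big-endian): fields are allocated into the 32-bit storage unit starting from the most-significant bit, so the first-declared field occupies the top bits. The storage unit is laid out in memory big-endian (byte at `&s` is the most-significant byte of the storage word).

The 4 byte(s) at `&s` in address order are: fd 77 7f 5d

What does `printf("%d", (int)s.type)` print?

-163

[0]=0xfd [1]=0x77 [2]=0x7f [3]=0x5d (big-endian) → word 0xfd777f5d
ver:20 @ bit 12 → (0xfd777f5d>>12)&0xfffff = 0xfd777
addr_hi:3 @ bit 9 → (0xfd777f5d>>9)&0x7 = 0x7
type:9 @ bit 0 → (0xfd777f5d>>0)&0x1ff = 0x15d  ←
type signed 9b, MSB=1: 349 - 512 = -163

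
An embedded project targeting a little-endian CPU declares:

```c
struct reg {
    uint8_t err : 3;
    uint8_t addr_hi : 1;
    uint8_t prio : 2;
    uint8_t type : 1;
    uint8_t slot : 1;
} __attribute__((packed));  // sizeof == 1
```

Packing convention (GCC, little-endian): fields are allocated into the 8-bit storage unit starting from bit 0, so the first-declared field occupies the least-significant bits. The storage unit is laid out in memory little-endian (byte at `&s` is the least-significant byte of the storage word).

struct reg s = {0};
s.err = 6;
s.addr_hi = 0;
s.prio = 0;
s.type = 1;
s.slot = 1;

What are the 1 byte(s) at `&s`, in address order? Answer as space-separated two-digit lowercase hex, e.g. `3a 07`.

err:3 = 6 → 0x6 << 0 → word 0x06
addr_hi:1 = 0 → 0x0 << 3 → word 0x06
prio:2 = 0 → 0x0 << 4 → word 0x06
type:1 = 1 → 0x1 << 6 → word 0x46
slot:1 = 1 → 0x1 << 7 → word 0xc6
word = 0xc6 → little-endian bytes:
  [0]=0xc6

c6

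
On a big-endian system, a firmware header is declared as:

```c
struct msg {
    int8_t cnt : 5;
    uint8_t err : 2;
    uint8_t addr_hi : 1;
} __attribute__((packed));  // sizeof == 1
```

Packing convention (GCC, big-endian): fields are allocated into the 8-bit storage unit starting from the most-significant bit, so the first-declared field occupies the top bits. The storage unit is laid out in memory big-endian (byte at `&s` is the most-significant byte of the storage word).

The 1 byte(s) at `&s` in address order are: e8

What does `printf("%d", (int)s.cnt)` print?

-3

[0]=0xe8 (big-endian) → word 0xe8
cnt:5 @ bit 3 → (0xe8>>3)&0x1f = 0x1d  ←
err:2 @ bit 1 → (0xe8>>1)&0x3 = 0x0
addr_hi:1 @ bit 0 → (0xe8>>0)&0x1 = 0x0
cnt signed 5b, MSB=1: 29 - 32 = -3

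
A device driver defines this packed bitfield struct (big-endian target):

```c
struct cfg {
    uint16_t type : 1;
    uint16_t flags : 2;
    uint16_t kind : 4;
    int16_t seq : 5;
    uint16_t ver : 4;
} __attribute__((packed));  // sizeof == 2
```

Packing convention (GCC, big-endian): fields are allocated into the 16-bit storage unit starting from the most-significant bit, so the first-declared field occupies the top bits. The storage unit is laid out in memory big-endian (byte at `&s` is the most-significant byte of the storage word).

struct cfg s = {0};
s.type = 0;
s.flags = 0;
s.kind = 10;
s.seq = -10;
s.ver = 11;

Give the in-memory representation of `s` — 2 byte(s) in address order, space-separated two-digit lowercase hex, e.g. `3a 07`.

[15+:1] type=0 & 0x1 = 0x0; word=0x0000
[13+:2] flags=0 & 0x3 = 0x0; word=0x0000
[9+:4] kind=10 & 0xf = 0xa; word=0x1400
[4+:5] seq=-10 & 0x1f = 0x16; word=0x1560
[0+:4] ver=11 & 0xf = 0xb; word=0x156b
word = 0x156b → big-endian bytes:
  [0]=0x15  [1]=0x6b

15 6b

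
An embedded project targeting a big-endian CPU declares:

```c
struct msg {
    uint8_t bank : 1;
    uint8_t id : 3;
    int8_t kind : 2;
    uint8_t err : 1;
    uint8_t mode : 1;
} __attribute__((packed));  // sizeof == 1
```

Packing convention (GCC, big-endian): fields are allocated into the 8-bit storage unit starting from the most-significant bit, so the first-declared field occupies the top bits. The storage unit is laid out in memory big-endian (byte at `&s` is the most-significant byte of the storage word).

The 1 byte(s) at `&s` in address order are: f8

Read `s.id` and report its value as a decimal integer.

[0]=0xf8 (big-endian) → word 0xf8
bank:1 @ bit 7 → (0xf8>>7)&0x1 = 0x1
id:3 @ bit 4 → (0xf8>>4)&0x7 = 0x7  ←
kind:2 @ bit 2 → (0xf8>>2)&0x3 = 0x2
err:1 @ bit 1 → (0xf8>>1)&0x1 = 0x0
mode:1 @ bit 0 → (0xf8>>0)&0x1 = 0x0

7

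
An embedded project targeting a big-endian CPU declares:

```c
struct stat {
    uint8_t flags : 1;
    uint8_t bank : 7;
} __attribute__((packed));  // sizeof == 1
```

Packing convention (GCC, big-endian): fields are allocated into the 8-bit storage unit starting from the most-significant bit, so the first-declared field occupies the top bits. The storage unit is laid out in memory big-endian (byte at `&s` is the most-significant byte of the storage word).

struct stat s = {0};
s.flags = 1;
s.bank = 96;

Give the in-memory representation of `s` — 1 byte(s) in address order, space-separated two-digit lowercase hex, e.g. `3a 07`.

e0

flags:1 = 1 → 0x1 << 7 → word 0x80
bank:7 = 96 → 0x60 << 0 → word 0xe0
word = 0xe0 → big-endian bytes:
  [0]=0xe0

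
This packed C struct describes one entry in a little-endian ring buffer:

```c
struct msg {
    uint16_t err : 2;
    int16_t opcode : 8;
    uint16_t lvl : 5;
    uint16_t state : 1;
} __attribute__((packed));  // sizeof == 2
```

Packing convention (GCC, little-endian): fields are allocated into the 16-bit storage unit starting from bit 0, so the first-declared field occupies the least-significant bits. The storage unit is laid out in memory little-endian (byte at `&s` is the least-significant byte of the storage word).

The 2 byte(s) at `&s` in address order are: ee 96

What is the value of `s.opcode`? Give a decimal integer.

[0]=0xee [1]=0x96 (little-endian) → word 0x96ee
err [0+:2] = (word>>0) & 0x3 = 2
opcode [2+:8] = (word>>2) & 0xff = 187  ←
lvl [10+:5] = (word>>10) & 0x1f = 5
state [15+:1] = (word>>15) & 0x1 = 1
opcode signed 8b, MSB=1: 187 - 256 = -69

-69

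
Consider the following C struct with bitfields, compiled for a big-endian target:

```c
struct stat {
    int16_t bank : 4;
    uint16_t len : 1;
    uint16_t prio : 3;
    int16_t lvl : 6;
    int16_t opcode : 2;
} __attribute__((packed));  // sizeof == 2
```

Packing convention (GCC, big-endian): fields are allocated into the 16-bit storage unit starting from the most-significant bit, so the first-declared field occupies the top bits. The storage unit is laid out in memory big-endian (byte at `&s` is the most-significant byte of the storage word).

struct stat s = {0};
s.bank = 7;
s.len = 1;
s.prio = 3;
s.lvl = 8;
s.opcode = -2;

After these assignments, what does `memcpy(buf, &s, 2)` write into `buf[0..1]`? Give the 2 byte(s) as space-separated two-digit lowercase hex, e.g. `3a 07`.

7b 22

bank:4 = 7 → 0x7 << 12 → word 0x7000
len:1 = 1 → 0x1 << 11 → word 0x7800
prio:3 = 3 → 0x3 << 8 → word 0x7b00
lvl:6 = 8 → 0x8 << 2 → word 0x7b20
opcode:2 = -2 → 0x2 << 0 → word 0x7b22
word = 0x7b22 → big-endian bytes:
  [0]=0x7b  [1]=0x22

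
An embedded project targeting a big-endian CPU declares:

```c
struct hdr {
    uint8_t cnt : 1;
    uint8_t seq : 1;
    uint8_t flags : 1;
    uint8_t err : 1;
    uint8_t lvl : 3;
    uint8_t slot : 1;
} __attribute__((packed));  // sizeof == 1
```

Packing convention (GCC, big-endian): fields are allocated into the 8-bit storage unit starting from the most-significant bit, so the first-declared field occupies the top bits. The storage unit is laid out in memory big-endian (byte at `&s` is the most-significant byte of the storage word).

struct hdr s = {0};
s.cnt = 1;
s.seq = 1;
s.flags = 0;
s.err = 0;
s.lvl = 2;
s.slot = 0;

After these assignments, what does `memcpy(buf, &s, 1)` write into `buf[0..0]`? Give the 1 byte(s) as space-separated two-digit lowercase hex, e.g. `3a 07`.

[7+:1] cnt=1 & 0x1 = 0x1; word=0x80
[6+:1] seq=1 & 0x1 = 0x1; word=0xc0
[5+:1] flags=0 & 0x1 = 0x0; word=0xc0
[4+:1] err=0 & 0x1 = 0x0; word=0xc0
[1+:3] lvl=2 & 0x7 = 0x2; word=0xc4
[0+:1] slot=0 & 0x1 = 0x0; word=0xc4
word = 0xc4 → big-endian bytes:
  [0]=0xc4

c4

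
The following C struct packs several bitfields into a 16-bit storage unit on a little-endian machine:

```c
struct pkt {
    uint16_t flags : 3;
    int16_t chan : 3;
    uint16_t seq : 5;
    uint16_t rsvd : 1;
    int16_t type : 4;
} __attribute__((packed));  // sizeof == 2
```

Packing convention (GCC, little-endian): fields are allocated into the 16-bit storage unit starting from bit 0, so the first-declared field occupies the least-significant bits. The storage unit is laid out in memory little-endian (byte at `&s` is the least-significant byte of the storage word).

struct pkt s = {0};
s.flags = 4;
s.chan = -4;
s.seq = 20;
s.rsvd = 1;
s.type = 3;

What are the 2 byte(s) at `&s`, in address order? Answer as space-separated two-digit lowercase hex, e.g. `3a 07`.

flags:3 = 4 → 0x4 << 0 → word 0x0004
chan:3 = -4 → 0x4 << 3 → word 0x0024
seq:5 = 20 → 0x14 << 6 → word 0x0524
rsvd:1 = 1 → 0x1 << 11 → word 0x0d24
type:4 = 3 → 0x3 << 12 → word 0x3d24
word = 0x3d24 → little-endian bytes:
  [0]=0x24  [1]=0x3d

24 3d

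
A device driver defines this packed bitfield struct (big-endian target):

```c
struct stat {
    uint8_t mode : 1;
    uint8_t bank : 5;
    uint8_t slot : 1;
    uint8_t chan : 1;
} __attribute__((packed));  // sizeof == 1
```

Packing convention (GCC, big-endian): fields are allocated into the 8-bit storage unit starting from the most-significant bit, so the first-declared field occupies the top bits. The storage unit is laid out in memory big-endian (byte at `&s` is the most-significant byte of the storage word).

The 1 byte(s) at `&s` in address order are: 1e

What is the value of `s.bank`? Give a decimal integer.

7

[0]=0x1e (big-endian) → word 0x1e
mode [7+:1] = (word>>7) & 0x1 = 0
bank [2+:5] = (word>>2) & 0x1f = 7  ←
slot [1+:1] = (word>>1) & 0x1 = 1
chan [0+:1] = (word>>0) & 0x1 = 0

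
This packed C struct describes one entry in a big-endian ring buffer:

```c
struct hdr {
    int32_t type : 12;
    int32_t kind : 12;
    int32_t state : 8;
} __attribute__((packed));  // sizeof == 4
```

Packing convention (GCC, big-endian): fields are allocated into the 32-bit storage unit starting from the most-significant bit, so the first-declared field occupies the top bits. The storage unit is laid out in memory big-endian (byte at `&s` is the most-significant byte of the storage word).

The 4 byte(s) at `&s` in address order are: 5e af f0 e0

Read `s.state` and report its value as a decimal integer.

-32

[0]=0x5e [1]=0xaf [2]=0xf0 [3]=0xe0 (big-endian) → word 0x5eaff0e0
type:12 @ bit 20 → (0x5eaff0e0>>20)&0xfff = 0x5ea
kind:12 @ bit 8 → (0x5eaff0e0>>8)&0xfff = 0xff0
state:8 @ bit 0 → (0x5eaff0e0>>0)&0xff = 0xe0  ←
state signed 8b, MSB=1: 224 - 256 = -32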